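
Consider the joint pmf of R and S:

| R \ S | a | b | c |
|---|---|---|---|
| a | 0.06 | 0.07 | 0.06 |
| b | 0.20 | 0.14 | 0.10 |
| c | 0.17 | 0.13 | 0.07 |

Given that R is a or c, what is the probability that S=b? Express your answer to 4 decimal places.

P(R=a) = 0.06 + 0.07 + 0.06 = 0.19.
P(R=c) = 0.17 + 0.13 + 0.07 = 0.37.
P(R ∈ {a, c}) = 0.19 + 0.37 = 0.56; P(S=b, R ∈ {a, c}) = 0.07 + 0.13 = 0.20.
P(S=b | R ∈ {a, c}) = 0.20/0.56 = 0.3571.

0.3571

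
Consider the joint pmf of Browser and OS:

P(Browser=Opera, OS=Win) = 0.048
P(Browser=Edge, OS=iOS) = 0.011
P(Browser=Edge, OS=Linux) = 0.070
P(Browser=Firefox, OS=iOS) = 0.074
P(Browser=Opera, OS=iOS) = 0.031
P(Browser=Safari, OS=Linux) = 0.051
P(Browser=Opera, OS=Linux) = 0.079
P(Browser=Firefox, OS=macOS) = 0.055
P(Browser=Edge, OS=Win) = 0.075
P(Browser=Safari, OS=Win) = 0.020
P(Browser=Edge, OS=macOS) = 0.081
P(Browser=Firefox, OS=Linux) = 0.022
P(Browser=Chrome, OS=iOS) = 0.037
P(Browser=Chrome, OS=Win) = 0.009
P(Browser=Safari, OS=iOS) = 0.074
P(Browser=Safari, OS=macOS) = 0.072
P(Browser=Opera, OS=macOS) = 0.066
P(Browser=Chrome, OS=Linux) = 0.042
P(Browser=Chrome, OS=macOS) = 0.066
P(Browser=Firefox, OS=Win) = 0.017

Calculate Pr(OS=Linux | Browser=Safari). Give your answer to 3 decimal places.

P(Browser=Safari) = 0.020 + 0.072 + 0.051 + 0.074 = 0.217.
P(OS=Linux | Browser=Safari) = 0.051/0.217 = 0.235.

0.235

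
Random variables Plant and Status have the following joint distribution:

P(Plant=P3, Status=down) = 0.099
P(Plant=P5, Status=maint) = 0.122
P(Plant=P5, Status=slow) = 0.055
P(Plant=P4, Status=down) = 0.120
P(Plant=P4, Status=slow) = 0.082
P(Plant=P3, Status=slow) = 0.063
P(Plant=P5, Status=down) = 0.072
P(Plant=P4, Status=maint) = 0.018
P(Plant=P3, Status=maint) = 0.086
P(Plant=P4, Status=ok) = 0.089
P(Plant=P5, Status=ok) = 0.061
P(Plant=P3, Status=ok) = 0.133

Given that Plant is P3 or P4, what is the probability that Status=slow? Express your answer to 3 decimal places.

P(Plant=P3) = 0.133 + 0.063 + 0.099 + 0.086 = 0.381.
P(Plant=P4) = 0.089 + 0.082 + 0.120 + 0.018 = 0.309.
P(Plant ∈ {P3, P4}) = 0.381 + 0.309 = 0.690; P(Status=slow, Plant ∈ {P3, P4}) = 0.063 + 0.082 = 0.145.
P(Status=slow | Plant ∈ {P3, P4}) = 0.145/0.690 = 0.210.

0.210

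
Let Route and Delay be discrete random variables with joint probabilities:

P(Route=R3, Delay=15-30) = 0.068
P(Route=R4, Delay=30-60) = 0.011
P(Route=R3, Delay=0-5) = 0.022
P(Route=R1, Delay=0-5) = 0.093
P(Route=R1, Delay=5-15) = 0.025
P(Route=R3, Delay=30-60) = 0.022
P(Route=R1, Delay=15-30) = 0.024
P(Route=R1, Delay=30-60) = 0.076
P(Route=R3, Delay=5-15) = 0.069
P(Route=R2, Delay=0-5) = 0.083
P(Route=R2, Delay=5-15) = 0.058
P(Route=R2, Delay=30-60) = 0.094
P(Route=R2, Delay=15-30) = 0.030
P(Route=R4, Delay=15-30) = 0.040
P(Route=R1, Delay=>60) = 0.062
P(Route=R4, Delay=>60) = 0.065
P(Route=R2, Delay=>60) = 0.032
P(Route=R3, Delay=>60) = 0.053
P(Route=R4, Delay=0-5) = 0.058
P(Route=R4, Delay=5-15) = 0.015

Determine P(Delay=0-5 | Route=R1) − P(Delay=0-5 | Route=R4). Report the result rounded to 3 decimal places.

P(Route=R1) = 0.093 + 0.025 + 0.024 + 0.076 + 0.062 = 0.280; P(Delay=0-5 | Route=R1) = 0.093/0.280 = 0.3321.
P(Route=R4) = 0.058 + 0.015 + 0.040 + 0.011 + 0.065 = 0.189; P(Delay=0-5 | Route=R4) = 0.058/0.189 = 0.3069.
Difference = 0.025.

0.025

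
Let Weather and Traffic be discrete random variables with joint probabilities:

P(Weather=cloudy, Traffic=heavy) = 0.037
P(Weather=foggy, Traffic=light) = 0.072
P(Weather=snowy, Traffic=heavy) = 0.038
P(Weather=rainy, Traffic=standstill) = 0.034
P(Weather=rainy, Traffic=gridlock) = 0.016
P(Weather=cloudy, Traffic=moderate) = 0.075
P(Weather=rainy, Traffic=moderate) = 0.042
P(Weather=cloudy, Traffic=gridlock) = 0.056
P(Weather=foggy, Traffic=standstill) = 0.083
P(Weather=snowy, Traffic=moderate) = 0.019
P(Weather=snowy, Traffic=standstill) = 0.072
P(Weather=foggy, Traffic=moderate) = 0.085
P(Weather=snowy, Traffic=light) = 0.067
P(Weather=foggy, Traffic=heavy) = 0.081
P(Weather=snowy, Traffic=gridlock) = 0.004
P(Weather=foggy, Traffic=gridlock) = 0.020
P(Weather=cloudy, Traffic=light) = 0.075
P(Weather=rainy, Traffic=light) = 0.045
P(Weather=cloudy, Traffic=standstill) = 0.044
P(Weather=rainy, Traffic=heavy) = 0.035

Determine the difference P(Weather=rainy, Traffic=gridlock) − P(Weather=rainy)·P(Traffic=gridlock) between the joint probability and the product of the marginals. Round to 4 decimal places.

P(Weather=rainy) = 0.045 + 0.042 + 0.035 + 0.016 + 0.034 = 0.172.
P(Traffic=gridlock) = 0.056 + 0.016 + 0.004 + 0.020 = 0.096.
P(Weather=rainy, Traffic=gridlock) − P(Weather=rainy)P(Traffic=gridlock) = 0.016 − 0.172×0.096 = -0.0005.

-0.0005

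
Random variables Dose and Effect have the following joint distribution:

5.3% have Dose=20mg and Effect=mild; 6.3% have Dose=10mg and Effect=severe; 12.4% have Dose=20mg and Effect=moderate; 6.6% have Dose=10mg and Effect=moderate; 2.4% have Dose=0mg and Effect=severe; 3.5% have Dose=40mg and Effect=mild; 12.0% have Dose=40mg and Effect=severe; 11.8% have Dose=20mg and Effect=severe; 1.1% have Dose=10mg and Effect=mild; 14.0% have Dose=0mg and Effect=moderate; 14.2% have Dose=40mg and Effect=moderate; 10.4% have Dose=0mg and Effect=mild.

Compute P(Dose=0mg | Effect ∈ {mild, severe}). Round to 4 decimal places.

0.2424

P(Effect=mild) = 0.104 + 0.011 + 0.053 + 0.035 = 0.203.
P(Effect=severe) = 0.024 + 0.063 + 0.118 + 0.120 = 0.325.
P(Effect ∈ {mild, severe}) = 0.203 + 0.325 = 0.528; P(Dose=0mg, Effect ∈ {mild, severe}) = 0.104 + 0.024 = 0.128.
P(Dose=0mg | Effect ∈ {mild, severe}) = 0.128/0.528 = 0.2424.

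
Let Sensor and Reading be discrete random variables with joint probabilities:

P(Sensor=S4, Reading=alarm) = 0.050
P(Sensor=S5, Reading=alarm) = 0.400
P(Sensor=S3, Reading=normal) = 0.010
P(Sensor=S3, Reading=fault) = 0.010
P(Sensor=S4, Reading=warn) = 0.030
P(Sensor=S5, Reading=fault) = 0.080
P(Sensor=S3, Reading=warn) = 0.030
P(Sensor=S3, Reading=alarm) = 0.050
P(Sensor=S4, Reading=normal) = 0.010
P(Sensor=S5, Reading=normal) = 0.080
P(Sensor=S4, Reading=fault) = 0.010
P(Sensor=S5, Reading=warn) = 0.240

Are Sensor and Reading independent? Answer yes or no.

yes

Every cell satisfies P(Sensor,Reading) = P(Sensor)·P(Reading). For instance P(Sensor=S3) = 0.100, P(Reading=normal) = 0.100, and 0.100×0.100 = 0.010 matches the joint entry. So Sensor and Reading are independent.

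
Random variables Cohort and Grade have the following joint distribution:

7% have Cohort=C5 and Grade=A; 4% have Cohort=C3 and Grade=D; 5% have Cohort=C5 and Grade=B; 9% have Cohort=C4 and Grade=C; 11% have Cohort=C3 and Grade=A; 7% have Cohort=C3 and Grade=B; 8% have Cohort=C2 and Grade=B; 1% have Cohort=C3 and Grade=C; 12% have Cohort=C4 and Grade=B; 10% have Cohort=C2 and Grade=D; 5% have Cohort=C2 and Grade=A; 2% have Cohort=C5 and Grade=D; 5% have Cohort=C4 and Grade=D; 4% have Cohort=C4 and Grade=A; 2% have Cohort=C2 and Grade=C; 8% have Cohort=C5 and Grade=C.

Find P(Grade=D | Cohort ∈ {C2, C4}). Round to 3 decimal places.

0.273

P(Cohort=C2) = 0.05 + 0.08 + 0.02 + 0.10 = 0.25.
P(Cohort=C4) = 0.04 + 0.12 + 0.09 + 0.05 = 0.30.
P(Cohort ∈ {C2, C4}) = 0.25 + 0.30 = 0.55; P(Grade=D, Cohort ∈ {C2, C4}) = 0.10 + 0.05 = 0.15.
P(Grade=D | Cohort ∈ {C2, C4}) = 0.15/0.55 = 0.273.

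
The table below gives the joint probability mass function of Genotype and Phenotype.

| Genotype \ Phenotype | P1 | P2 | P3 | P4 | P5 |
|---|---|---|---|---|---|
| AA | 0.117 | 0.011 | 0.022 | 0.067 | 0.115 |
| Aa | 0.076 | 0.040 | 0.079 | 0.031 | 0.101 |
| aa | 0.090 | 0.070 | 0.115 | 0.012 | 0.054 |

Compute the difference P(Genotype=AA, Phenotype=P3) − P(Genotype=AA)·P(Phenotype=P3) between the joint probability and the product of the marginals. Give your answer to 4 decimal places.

-0.0497

P(Genotype=AA) = 0.117 + 0.011 + 0.022 + 0.067 + 0.115 = 0.332.
P(Phenotype=P3) = 0.022 + 0.079 + 0.115 = 0.216.
P(Genotype=AA, Phenotype=P3) − P(Genotype=AA)P(Phenotype=P3) = 0.022 − 0.332×0.216 = -0.0497.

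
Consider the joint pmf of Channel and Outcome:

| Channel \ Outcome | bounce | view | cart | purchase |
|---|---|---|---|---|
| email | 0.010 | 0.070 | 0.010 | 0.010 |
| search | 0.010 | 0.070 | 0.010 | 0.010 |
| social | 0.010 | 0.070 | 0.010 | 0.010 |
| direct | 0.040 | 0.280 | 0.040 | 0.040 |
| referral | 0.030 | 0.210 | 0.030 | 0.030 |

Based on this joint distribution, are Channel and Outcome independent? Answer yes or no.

yes

Every cell satisfies P(Channel,Outcome) = P(Channel)·P(Outcome). For instance P(Channel=social) = 0.100, P(Outcome=bounce) = 0.100, and 0.100×0.100 = 0.010 matches the joint entry. So Channel and Outcome are independent.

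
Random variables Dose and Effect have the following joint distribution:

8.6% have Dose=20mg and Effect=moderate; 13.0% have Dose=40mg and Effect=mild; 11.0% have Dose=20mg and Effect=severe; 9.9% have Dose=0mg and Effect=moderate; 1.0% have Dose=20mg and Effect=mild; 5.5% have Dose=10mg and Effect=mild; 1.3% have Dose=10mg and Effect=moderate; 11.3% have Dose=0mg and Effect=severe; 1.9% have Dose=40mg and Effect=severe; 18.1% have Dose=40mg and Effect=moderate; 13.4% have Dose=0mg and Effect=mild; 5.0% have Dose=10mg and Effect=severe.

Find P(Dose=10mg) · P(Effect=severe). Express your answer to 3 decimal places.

P(Dose=10mg) = 0.055 + 0.013 + 0.050 = 0.118.
P(Effect=severe) = 0.113 + 0.050 + 0.110 + 0.019 = 0.292.
Product: 0.118 × 0.292 = 0.034.

0.034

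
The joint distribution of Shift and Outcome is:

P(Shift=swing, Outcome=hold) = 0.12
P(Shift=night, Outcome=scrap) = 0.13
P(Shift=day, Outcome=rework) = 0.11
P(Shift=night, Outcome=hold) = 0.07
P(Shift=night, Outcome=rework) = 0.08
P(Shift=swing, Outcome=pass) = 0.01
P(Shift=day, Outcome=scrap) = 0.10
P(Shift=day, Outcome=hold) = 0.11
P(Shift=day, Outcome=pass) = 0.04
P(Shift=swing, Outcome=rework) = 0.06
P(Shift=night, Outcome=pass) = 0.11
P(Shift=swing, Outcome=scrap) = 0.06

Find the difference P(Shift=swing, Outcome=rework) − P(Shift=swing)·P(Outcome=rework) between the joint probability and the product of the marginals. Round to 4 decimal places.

-0.0025

P(Shift=swing) = 0.01 + 0.06 + 0.06 + 0.12 = 0.25.
P(Outcome=rework) = 0.11 + 0.06 + 0.08 = 0.25.
P(Shift=swing, Outcome=rework) − P(Shift=swing)P(Outcome=rework) = 0.06 − 0.25×0.25 = -0.0025.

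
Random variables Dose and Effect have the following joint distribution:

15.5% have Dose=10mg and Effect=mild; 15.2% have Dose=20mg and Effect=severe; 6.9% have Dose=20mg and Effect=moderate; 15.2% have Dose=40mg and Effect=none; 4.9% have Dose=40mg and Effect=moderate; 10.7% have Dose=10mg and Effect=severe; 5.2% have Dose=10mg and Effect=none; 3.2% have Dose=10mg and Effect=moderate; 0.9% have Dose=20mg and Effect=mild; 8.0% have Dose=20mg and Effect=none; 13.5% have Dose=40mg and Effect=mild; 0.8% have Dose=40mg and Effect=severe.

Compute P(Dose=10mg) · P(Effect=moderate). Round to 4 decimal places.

P(Dose=10mg) = 0.052 + 0.155 + 0.032 + 0.107 = 0.346.
P(Effect=moderate) = 0.032 + 0.069 + 0.049 = 0.150.
Product: 0.346 × 0.150 = 0.0519.

0.0519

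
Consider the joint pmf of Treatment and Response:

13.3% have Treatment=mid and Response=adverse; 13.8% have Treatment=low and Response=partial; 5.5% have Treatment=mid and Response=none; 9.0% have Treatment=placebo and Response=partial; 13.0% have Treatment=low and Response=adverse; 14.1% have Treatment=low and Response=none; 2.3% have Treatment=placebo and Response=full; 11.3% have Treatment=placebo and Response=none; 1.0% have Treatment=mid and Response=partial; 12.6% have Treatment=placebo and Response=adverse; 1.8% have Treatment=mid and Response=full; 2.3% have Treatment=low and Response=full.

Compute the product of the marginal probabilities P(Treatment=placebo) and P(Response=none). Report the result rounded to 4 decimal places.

P(Treatment=placebo) = 0.113 + 0.090 + 0.023 + 0.126 = 0.352.
P(Response=none) = 0.113 + 0.141 + 0.055 = 0.309.
Product: 0.352 × 0.309 = 0.1088.

0.1088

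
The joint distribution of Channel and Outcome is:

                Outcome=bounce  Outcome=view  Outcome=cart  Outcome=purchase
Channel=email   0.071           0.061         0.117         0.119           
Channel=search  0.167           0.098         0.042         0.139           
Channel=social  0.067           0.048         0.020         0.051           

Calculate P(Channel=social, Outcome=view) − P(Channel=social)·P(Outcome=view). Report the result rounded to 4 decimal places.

P(Channel=social) = 0.067 + 0.048 + 0.020 + 0.051 = 0.186.
P(Outcome=view) = 0.061 + 0.098 + 0.048 = 0.207.
P(Channel=social, Outcome=view) − P(Channel=social)P(Outcome=view) = 0.048 − 0.186×0.207 = 0.0095.

0.0095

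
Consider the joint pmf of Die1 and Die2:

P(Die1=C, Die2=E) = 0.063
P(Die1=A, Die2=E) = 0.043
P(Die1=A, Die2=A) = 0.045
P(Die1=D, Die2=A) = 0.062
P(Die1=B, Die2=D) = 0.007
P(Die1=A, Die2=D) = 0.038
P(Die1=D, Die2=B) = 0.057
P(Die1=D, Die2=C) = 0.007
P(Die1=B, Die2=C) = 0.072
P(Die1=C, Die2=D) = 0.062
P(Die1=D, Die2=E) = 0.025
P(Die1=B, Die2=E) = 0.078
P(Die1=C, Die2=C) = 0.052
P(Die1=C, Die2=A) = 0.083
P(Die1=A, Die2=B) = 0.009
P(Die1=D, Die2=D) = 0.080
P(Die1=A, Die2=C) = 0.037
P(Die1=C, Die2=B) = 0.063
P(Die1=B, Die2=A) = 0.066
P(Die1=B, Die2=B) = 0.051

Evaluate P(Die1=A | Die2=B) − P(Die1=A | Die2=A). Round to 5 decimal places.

-0.12578

P(Die2=B) = 0.009 + 0.051 + 0.063 + 0.057 = 0.180; P(Die1=A | Die2=B) = 0.009/0.180 = 0.050000.
P(Die2=A) = 0.045 + 0.066 + 0.083 + 0.062 = 0.256; P(Die1=A | Die2=A) = 0.045/0.256 = 0.175781.
Difference = -0.12578.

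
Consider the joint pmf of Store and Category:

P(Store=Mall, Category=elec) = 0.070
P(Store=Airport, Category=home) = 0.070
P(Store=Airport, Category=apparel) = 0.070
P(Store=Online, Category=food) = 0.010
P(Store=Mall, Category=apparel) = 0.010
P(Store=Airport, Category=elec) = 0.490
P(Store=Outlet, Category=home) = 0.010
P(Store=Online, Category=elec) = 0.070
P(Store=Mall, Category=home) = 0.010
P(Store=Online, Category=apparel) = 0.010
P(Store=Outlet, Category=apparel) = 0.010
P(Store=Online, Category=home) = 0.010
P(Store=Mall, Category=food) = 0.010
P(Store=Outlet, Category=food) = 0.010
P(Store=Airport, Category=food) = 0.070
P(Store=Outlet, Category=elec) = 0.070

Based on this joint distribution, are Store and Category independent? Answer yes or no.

yes

Every cell satisfies P(Store,Category) = P(Store)·P(Category). For instance P(Store=Airport) = 0.700, P(Category=apparel) = 0.100, and 0.700×0.100 = 0.070 matches the joint entry. So Store and Category are independent.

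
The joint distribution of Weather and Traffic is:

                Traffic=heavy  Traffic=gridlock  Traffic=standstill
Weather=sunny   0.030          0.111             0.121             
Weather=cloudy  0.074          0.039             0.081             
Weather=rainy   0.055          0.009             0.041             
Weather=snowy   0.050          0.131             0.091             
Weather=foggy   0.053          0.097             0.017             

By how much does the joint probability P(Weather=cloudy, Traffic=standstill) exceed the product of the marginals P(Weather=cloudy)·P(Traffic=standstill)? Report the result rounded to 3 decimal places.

0.013

P(Weather=cloudy) = 0.074 + 0.039 + 0.081 = 0.194.
P(Traffic=standstill) = 0.121 + 0.081 + 0.041 + 0.091 + 0.017 = 0.351.
P(Weather=cloudy, Traffic=standstill) − P(Weather=cloudy)P(Traffic=standstill) = 0.081 − 0.194×0.351 = 0.013.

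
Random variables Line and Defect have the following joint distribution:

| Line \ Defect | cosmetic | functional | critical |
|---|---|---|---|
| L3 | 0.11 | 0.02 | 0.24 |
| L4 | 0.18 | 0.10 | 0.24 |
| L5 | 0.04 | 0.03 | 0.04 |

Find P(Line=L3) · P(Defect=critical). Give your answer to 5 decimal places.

0.19240

P(Line=L3) = 0.11 + 0.02 + 0.24 = 0.37.
P(Defect=critical) = 0.24 + 0.24 + 0.04 = 0.52.
Product: 0.37 × 0.52 = 0.19240.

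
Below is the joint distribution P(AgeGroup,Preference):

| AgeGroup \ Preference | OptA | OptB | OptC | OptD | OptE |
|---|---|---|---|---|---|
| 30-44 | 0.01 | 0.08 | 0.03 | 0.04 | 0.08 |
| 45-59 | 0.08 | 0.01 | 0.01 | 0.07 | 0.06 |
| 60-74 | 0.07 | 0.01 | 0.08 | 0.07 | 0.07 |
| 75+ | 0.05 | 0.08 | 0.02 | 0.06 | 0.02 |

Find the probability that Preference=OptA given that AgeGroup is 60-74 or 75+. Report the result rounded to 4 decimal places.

P(AgeGroup=60-74) = 0.07 + 0.01 + 0.08 + 0.07 + 0.07 = 0.30.
P(AgeGroup=75+) = 0.05 + 0.08 + 0.02 + 0.06 + 0.02 = 0.23.
P(AgeGroup ∈ {60-74, 75+}) = 0.30 + 0.23 = 0.53; P(Preference=OptA, AgeGroup ∈ {60-74, 75+}) = 0.07 + 0.05 = 0.12.
P(Preference=OptA | AgeGroup ∈ {60-74, 75+}) = 0.12/0.53 = 0.2264.

0.2264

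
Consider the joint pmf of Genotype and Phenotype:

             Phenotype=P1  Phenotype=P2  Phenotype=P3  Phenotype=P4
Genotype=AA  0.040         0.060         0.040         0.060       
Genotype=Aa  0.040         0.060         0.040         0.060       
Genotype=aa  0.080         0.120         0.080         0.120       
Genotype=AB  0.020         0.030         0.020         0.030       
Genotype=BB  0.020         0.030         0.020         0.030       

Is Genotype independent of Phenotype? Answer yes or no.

Every cell satisfies P(Genotype,Phenotype) = P(Genotype)·P(Phenotype). For instance P(Genotype=aa) = 0.400, P(Phenotype=P4) = 0.300, and 0.400×0.300 = 0.120 matches the joint entry. So Genotype and Phenotype are independent.

yes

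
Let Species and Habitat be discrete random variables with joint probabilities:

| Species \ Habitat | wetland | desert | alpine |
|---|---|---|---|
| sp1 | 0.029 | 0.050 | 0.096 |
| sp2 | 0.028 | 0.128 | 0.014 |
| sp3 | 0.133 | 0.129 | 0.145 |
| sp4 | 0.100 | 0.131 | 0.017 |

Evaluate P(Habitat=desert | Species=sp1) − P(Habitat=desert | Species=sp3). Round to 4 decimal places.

P(Species=sp1) = 0.029 + 0.050 + 0.096 = 0.175; P(Habitat=desert | Species=sp1) = 0.050/0.175 = 0.28571.
P(Species=sp3) = 0.133 + 0.129 + 0.145 = 0.407; P(Habitat=desert | Species=sp3) = 0.129/0.407 = 0.31695.
Difference = -0.0312.

-0.0312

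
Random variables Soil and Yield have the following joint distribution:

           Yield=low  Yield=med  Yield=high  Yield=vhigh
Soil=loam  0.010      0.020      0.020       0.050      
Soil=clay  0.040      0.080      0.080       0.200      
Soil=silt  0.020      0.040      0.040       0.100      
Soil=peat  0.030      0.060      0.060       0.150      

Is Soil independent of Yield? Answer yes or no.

yes

Every cell satisfies P(Soil,Yield) = P(Soil)·P(Yield). For instance P(Soil=clay) = 0.400, P(Yield=high) = 0.200, and 0.400×0.200 = 0.080 matches the joint entry. So Soil and Yield are independent.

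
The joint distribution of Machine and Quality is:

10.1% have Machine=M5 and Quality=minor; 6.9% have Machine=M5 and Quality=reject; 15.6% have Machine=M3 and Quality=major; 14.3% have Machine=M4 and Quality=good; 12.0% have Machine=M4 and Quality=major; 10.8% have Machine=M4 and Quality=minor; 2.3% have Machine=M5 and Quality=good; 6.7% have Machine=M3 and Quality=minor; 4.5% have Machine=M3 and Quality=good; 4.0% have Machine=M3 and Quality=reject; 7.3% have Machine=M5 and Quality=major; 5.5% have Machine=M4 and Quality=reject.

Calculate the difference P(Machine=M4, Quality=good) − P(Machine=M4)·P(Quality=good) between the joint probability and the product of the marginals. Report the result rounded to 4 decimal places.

0.0531

P(Machine=M4) = 0.143 + 0.108 + 0.120 + 0.055 = 0.426.
P(Quality=good) = 0.045 + 0.143 + 0.023 = 0.211.
P(Machine=M4, Quality=good) − P(Machine=M4)P(Quality=good) = 0.143 − 0.426×0.211 = 0.0531.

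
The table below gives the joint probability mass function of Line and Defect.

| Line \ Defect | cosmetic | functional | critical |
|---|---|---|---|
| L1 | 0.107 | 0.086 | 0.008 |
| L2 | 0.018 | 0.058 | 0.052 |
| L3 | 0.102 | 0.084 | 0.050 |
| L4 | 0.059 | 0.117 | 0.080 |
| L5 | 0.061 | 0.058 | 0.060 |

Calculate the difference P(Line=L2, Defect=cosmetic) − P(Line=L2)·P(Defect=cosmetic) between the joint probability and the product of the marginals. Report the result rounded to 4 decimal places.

P(Line=L2) = 0.018 + 0.058 + 0.052 = 0.128.
P(Defect=cosmetic) = 0.107 + 0.018 + 0.102 + 0.059 + 0.061 = 0.347.
P(Line=L2, Defect=cosmetic) − P(Line=L2)P(Defect=cosmetic) = 0.018 − 0.128×0.347 = -0.0264.

-0.0264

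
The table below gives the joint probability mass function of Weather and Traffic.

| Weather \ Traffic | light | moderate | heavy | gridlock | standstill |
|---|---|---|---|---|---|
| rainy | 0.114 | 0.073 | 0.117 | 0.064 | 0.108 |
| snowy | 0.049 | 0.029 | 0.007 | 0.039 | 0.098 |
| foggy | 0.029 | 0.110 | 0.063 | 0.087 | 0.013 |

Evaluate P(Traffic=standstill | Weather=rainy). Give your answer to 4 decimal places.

0.2269

P(Weather=rainy) = 0.114 + 0.073 + 0.117 + 0.064 + 0.108 = 0.476.
P(Traffic=standstill | Weather=rainy) = 0.108/0.476 = 0.2269.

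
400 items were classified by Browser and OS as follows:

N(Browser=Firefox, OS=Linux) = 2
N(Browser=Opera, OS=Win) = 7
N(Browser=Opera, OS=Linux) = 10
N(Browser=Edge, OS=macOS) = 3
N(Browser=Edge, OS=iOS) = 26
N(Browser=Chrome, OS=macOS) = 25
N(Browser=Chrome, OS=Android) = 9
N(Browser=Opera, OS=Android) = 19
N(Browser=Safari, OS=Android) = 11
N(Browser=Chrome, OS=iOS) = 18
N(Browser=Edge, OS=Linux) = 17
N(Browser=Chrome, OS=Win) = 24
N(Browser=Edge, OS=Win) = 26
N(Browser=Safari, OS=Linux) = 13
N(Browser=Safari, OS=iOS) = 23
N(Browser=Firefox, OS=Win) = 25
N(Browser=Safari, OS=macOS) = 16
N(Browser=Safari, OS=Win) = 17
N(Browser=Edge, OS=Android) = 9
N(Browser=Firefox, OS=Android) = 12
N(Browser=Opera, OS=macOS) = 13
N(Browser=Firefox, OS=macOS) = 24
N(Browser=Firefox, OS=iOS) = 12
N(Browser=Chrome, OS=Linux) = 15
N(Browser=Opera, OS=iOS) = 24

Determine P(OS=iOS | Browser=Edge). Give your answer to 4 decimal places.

0.3210

Total with Browser=Edge: 26 + 3 + 17 + 26 + 9 = 81.
P(OS=iOS | Browser=Edge) = 26/81 = 0.3210.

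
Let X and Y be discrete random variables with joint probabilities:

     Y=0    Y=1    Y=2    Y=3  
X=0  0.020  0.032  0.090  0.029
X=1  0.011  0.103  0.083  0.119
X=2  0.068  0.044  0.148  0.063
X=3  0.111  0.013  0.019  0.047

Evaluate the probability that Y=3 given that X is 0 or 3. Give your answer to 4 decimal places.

0.2105

P(X=0) = 0.020 + 0.032 + 0.090 + 0.029 = 0.171.
P(X=3) = 0.111 + 0.013 + 0.019 + 0.047 = 0.190.
P(X ∈ {0, 3}) = 0.171 + 0.190 = 0.361; P(Y=3, X ∈ {0, 3}) = 0.029 + 0.047 = 0.076.
P(Y=3 | X ∈ {0, 3}) = 0.076/0.361 = 0.2105.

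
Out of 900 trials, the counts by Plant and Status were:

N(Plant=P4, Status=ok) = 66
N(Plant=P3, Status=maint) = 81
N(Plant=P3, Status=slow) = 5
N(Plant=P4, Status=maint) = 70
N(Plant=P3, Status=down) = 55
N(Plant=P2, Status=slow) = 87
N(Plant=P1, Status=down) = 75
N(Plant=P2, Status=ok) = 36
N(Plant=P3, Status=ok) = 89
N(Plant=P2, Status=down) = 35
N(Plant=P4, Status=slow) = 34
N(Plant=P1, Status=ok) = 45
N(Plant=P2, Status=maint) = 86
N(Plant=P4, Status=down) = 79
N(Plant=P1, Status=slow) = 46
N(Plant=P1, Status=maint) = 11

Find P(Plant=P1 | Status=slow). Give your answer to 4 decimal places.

0.2674

Total with Status=slow: 46 + 87 + 5 + 34 = 172.
P(Plant=P1 | Status=slow) = 46/172 = 0.2674.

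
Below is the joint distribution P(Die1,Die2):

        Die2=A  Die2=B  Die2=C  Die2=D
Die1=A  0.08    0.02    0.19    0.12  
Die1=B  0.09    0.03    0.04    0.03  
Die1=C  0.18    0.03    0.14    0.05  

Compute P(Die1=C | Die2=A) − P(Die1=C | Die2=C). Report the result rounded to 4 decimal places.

P(Die2=A) = 0.08 + 0.09 + 0.18 = 0.35; P(Die1=C | Die2=A) = 0.18/0.35 = 0.51429.
P(Die2=C) = 0.19 + 0.04 + 0.14 = 0.37; P(Die1=C | Die2=C) = 0.14/0.37 = 0.37838.
Difference = 0.1359.

0.1359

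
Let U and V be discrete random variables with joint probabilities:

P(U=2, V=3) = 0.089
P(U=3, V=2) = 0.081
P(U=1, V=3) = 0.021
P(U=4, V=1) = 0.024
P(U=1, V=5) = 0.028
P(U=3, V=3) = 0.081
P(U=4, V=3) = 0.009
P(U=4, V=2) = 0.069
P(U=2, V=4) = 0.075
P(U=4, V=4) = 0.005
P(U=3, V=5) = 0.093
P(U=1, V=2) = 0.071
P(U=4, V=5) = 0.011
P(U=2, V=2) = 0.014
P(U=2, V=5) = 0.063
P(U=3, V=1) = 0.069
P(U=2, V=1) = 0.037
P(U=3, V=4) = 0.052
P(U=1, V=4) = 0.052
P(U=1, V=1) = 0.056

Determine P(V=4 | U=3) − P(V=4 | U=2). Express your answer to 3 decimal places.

P(U=3) = 0.069 + 0.081 + 0.081 + 0.052 + 0.093 = 0.376; P(V=4 | U=3) = 0.052/0.376 = 0.1383.
P(U=2) = 0.037 + 0.014 + 0.089 + 0.075 + 0.063 = 0.278; P(V=4 | U=2) = 0.075/0.278 = 0.2698.
Difference = -0.131.

-0.131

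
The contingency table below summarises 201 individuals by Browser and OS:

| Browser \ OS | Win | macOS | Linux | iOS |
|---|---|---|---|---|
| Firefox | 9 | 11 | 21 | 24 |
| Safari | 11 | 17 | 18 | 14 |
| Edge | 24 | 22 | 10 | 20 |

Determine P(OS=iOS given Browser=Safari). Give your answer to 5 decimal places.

0.23333

Total with Browser=Safari: 11 + 17 + 18 + 14 = 60.
P(OS=iOS | Browser=Safari) = 14/60 = 0.23333.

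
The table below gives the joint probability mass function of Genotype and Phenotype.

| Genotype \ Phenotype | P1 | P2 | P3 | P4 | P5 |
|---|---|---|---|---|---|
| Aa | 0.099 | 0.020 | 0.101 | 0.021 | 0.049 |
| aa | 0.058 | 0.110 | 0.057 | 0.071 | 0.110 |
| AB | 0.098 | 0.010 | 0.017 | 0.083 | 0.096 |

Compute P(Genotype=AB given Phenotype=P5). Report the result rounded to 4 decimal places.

0.3765

P(Phenotype=P5) = 0.049 + 0.110 + 0.096 = 0.255.
P(Genotype=AB | Phenotype=P5) = 0.096/0.255 = 0.3765.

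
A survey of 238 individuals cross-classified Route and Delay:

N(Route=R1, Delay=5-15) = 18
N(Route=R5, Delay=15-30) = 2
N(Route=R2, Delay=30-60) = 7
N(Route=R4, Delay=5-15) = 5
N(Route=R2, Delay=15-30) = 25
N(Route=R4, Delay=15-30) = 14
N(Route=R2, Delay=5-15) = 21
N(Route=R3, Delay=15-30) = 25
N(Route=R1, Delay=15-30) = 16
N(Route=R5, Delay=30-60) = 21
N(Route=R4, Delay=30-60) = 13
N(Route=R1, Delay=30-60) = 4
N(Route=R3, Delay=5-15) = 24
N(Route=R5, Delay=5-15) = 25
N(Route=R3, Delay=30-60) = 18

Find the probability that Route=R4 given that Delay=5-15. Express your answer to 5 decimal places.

Total with Delay=5-15: 18 + 21 + 24 + 5 + 25 = 93.
P(Route=R4 | Delay=5-15) = 5/93 = 0.05376.

0.05376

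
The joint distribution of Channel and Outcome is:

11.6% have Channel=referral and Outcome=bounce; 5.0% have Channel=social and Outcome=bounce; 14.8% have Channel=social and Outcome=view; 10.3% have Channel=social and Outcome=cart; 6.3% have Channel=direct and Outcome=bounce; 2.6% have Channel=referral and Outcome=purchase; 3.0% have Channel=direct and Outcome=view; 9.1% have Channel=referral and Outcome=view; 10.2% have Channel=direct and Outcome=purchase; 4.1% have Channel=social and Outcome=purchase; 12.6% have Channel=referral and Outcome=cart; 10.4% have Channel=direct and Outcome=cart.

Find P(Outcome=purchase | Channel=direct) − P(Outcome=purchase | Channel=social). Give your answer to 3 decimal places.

P(Channel=direct) = 0.063 + 0.030 + 0.104 + 0.102 = 0.299; P(Outcome=purchase | Channel=direct) = 0.102/0.299 = 0.3411.
P(Channel=social) = 0.050 + 0.148 + 0.103 + 0.041 = 0.342; P(Outcome=purchase | Channel=social) = 0.041/0.342 = 0.1199.
Difference = 0.221.

0.221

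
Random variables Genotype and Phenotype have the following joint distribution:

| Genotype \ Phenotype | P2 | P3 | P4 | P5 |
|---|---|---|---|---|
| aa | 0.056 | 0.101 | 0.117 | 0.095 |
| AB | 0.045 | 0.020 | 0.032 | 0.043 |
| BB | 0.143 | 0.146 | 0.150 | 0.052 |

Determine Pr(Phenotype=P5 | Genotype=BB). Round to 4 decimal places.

P(Genotype=BB) = 0.143 + 0.146 + 0.150 + 0.052 = 0.491.
P(Phenotype=P5 | Genotype=BB) = 0.052/0.491 = 0.1059.

0.1059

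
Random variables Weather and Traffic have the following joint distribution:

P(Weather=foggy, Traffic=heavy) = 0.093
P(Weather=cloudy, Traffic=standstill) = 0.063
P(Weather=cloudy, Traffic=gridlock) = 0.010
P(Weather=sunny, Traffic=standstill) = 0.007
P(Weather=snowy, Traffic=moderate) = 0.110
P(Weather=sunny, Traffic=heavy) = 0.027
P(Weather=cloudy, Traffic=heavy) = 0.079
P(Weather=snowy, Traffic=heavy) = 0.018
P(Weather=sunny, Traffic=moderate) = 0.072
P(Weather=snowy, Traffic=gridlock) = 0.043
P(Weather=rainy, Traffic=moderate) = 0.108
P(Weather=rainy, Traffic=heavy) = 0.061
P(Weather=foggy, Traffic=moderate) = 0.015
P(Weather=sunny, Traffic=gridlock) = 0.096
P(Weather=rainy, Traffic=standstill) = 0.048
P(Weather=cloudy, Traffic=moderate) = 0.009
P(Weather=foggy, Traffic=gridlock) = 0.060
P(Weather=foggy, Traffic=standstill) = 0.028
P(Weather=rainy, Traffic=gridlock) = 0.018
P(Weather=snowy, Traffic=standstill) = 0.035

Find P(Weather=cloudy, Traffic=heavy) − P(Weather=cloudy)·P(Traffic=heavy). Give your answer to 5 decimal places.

0.03424

P(Weather=cloudy) = 0.009 + 0.079 + 0.010 + 0.063 = 0.161.
P(Traffic=heavy) = 0.027 + 0.079 + 0.061 + 0.018 + 0.093 = 0.278.
P(Weather=cloudy, Traffic=heavy) − P(Weather=cloudy)P(Traffic=heavy) = 0.079 − 0.161×0.278 = 0.03424.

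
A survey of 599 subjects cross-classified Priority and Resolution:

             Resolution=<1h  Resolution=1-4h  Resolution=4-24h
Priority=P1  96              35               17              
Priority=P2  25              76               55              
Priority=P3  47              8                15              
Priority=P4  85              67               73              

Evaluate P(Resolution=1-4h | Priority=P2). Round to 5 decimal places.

0.48718

Total with Priority=P2: 25 + 76 + 55 = 156.
P(Resolution=1-4h | Priority=P2) = 76/156 = 0.48718.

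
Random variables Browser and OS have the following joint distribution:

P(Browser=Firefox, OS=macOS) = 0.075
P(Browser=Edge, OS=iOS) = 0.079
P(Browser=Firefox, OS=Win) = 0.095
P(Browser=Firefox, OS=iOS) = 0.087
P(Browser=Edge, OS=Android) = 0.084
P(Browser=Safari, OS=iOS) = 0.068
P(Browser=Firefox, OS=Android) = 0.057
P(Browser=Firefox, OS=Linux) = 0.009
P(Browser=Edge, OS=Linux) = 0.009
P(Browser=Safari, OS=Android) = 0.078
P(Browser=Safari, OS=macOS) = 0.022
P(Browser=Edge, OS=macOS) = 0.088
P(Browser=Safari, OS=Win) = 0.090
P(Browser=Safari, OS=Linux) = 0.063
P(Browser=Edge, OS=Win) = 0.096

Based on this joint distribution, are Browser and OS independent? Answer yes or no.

no

P(Browser=Safari) = 0.321 and P(OS=macOS) = 0.185, so their product is 0.05939, but P(Browser=Safari, OS=macOS) = 0.022. Since these differ, Browser and OS are not independent.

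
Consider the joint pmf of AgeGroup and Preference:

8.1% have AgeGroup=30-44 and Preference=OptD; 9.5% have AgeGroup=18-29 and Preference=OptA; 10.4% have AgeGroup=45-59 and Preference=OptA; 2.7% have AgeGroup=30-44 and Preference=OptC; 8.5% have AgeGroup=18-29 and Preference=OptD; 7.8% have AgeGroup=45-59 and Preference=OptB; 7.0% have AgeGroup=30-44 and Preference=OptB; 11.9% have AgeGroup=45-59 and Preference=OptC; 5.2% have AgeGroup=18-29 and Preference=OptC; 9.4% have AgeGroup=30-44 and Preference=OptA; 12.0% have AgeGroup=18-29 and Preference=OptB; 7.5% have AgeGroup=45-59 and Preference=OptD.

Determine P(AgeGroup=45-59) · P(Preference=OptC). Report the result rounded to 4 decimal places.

0.0744

P(AgeGroup=45-59) = 0.104 + 0.078 + 0.119 + 0.075 = 0.376.
P(Preference=OptC) = 0.052 + 0.027 + 0.119 = 0.198.
Product: 0.376 × 0.198 = 0.0744.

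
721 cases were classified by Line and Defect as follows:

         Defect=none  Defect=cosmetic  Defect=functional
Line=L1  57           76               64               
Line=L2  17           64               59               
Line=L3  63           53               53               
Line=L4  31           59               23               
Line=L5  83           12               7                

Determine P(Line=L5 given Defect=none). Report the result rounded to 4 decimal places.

0.3307

Total with Defect=none: 57 + 17 + 63 + 31 + 83 = 251.
P(Line=L5 | Defect=none) = 83/251 = 0.3307.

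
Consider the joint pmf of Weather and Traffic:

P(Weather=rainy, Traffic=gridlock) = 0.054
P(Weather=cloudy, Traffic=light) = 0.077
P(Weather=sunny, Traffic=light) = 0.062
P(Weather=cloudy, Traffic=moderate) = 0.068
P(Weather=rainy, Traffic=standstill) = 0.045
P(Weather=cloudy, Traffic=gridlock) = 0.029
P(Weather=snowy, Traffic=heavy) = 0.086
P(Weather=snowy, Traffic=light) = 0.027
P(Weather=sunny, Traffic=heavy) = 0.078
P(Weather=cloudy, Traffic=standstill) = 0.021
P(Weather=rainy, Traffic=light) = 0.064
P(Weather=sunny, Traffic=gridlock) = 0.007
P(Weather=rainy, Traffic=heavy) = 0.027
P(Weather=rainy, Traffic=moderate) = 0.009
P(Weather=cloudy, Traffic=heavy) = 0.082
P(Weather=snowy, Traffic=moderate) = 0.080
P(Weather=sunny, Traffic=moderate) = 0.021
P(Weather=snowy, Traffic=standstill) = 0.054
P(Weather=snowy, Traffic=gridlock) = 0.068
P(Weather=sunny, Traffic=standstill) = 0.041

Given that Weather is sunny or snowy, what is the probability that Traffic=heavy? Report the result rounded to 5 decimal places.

0.31298

P(Weather=sunny) = 0.062 + 0.021 + 0.078 + 0.007 + 0.041 = 0.209.
P(Weather=snowy) = 0.027 + 0.080 + 0.086 + 0.068 + 0.054 = 0.315.
P(Weather ∈ {sunny, snowy}) = 0.209 + 0.315 = 0.524; P(Traffic=heavy, Weather ∈ {sunny, snowy}) = 0.078 + 0.086 = 0.164.
P(Traffic=heavy | Weather ∈ {sunny, snowy}) = 0.164/0.524 = 0.31298.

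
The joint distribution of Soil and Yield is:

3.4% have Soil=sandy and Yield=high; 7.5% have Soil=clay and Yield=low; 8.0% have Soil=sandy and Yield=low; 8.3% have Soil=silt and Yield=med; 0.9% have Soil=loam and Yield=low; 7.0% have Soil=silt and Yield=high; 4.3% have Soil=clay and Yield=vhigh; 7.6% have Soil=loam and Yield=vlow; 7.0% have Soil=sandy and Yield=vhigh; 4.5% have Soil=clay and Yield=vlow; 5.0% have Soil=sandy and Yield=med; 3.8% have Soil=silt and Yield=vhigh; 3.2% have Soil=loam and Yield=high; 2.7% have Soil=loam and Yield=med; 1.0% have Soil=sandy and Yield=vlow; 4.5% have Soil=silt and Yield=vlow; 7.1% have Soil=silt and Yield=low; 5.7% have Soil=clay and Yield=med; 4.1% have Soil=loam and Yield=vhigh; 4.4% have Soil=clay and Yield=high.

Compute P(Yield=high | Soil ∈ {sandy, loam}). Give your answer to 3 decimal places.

P(Soil=sandy) = 0.010 + 0.080 + 0.050 + 0.034 + 0.070 = 0.244.
P(Soil=loam) = 0.076 + 0.009 + 0.027 + 0.032 + 0.041 = 0.185.
P(Soil ∈ {sandy, loam}) = 0.244 + 0.185 = 0.429; P(Yield=high, Soil ∈ {sandy, loam}) = 0.034 + 0.032 = 0.066.
P(Yield=high | Soil ∈ {sandy, loam}) = 0.066/0.429 = 0.154.

0.154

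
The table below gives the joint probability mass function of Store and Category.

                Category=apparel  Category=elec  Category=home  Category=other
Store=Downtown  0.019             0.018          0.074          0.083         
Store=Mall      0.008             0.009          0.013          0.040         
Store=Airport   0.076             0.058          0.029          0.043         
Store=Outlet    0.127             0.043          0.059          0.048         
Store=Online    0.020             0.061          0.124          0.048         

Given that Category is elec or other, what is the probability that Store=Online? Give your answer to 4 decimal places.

P(Category=elec) = 0.018 + 0.009 + 0.058 + 0.043 + 0.061 = 0.189.
P(Category=other) = 0.083 + 0.040 + 0.043 + 0.048 + 0.048 = 0.262.
P(Category ∈ {elec, other}) = 0.189 + 0.262 = 0.451; P(Store=Online, Category ∈ {elec, other}) = 0.061 + 0.048 = 0.109.
P(Store=Online | Category ∈ {elec, other}) = 0.109/0.451 = 0.2417.

0.2417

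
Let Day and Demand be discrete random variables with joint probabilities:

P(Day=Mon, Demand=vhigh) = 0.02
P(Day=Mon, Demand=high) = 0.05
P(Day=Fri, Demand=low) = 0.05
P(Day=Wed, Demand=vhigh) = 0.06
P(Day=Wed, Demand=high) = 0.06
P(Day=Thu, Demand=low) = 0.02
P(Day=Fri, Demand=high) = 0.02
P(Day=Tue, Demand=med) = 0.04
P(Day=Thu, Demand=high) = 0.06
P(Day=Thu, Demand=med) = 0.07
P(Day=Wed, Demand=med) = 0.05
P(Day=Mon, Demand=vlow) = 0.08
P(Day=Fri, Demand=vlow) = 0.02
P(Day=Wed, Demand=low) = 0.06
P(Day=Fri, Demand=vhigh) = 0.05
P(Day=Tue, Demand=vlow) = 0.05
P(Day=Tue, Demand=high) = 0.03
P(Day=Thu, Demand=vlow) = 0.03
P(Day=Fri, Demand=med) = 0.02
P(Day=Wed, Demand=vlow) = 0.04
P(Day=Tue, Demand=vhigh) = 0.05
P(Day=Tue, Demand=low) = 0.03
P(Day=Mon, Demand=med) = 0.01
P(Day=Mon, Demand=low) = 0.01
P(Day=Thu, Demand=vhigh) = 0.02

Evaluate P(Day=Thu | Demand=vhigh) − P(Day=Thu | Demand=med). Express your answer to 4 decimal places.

-0.2684

P(Demand=vhigh) = 0.02 + 0.05 + 0.06 + 0.02 + 0.05 = 0.20; P(Day=Thu | Demand=vhigh) = 0.02/0.20 = 0.10000.
P(Demand=med) = 0.01 + 0.04 + 0.05 + 0.07 + 0.02 = 0.19; P(Day=Thu | Demand=med) = 0.07/0.19 = 0.36842.
Difference = -0.2684.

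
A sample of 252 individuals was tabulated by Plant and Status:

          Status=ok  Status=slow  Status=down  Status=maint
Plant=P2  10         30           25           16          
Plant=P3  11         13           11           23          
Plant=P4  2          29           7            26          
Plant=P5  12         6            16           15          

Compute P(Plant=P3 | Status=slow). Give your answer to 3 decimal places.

Total with Status=slow: 30 + 13 + 29 + 6 = 78.
P(Plant=P3 | Status=slow) = 13/78 = 0.167.

0.167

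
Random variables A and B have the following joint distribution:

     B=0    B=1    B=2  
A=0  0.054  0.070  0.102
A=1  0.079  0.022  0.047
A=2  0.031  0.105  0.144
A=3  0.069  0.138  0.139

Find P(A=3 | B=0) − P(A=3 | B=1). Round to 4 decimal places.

-0.1158

P(B=0) = 0.054 + 0.079 + 0.031 + 0.069 = 0.233; P(A=3 | B=0) = 0.069/0.233 = 0.29614.
P(B=1) = 0.070 + 0.022 + 0.105 + 0.138 = 0.335; P(A=3 | B=1) = 0.138/0.335 = 0.41194.
Difference = -0.1158.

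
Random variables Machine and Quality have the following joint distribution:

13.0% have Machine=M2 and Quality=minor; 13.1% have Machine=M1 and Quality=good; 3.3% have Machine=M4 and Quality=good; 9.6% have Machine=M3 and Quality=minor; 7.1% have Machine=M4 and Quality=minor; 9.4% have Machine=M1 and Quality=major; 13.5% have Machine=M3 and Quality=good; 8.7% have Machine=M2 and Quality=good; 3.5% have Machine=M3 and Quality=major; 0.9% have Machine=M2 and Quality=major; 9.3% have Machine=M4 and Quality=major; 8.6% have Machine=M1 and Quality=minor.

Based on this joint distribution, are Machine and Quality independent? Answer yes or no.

no

P(Machine=M4) = 0.197 and P(Quality=major) = 0.231, so their product is 0.04551, but P(Machine=M4, Quality=major) = 0.093. Since these differ, Machine and Quality are not independent.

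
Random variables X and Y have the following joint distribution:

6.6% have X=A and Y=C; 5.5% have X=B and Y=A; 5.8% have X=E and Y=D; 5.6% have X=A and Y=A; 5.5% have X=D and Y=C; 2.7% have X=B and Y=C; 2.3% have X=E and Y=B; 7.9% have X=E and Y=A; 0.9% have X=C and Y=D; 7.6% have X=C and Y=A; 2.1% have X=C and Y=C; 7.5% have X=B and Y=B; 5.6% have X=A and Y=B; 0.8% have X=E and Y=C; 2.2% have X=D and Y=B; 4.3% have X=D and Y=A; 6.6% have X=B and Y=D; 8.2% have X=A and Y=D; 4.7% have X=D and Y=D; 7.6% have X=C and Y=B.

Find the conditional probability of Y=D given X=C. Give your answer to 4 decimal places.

0.0495

P(X=C) = 0.076 + 0.076 + 0.021 + 0.009 = 0.182.
P(Y=D | X=C) = 0.009/0.182 = 0.0495.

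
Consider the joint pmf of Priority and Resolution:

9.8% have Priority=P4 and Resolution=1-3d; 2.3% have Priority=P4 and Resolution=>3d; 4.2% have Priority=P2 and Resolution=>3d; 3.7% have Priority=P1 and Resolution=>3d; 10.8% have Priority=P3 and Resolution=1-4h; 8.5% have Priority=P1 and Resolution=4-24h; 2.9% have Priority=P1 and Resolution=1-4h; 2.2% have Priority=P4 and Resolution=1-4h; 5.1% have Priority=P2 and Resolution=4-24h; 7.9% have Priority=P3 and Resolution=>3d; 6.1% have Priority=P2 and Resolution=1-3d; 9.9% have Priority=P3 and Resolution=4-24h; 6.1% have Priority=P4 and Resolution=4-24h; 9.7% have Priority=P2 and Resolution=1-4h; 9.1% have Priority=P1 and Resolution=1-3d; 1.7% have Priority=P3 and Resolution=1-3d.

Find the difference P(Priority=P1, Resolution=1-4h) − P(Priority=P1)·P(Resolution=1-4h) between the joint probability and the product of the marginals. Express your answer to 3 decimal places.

-0.033

P(Priority=P1) = 0.029 + 0.085 + 0.091 + 0.037 = 0.242.
P(Resolution=1-4h) = 0.029 + 0.097 + 0.108 + 0.022 = 0.256.
P(Priority=P1, Resolution=1-4h) − P(Priority=P1)P(Resolution=1-4h) = 0.029 − 0.242×0.256 = -0.033.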